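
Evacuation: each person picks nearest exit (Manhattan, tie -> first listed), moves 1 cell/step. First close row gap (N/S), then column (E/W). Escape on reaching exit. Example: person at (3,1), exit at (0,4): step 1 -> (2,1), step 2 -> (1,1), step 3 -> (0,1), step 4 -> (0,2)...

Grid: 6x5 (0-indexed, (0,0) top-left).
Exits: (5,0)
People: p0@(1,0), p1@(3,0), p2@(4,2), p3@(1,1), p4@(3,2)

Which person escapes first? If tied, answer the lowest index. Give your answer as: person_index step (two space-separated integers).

Step 1: p0:(1,0)->(2,0) | p1:(3,0)->(4,0) | p2:(4,2)->(5,2) | p3:(1,1)->(2,1) | p4:(3,2)->(4,2)
Step 2: p0:(2,0)->(3,0) | p1:(4,0)->(5,0)->EXIT | p2:(5,2)->(5,1) | p3:(2,1)->(3,1) | p4:(4,2)->(5,2)
Step 3: p0:(3,0)->(4,0) | p1:escaped | p2:(5,1)->(5,0)->EXIT | p3:(3,1)->(4,1) | p4:(5,2)->(5,1)
Step 4: p0:(4,0)->(5,0)->EXIT | p1:escaped | p2:escaped | p3:(4,1)->(5,1) | p4:(5,1)->(5,0)->EXIT
Step 5: p0:escaped | p1:escaped | p2:escaped | p3:(5,1)->(5,0)->EXIT | p4:escaped
Exit steps: [4, 2, 3, 5, 4]
First to escape: p1 at step 2

Answer: 1 2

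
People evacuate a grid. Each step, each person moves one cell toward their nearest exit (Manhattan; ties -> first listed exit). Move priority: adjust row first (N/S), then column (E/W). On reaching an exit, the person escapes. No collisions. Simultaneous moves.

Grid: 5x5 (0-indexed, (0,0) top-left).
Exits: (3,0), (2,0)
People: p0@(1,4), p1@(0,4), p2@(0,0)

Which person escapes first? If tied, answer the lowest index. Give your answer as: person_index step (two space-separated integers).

Answer: 2 2

Derivation:
Step 1: p0:(1,4)->(2,4) | p1:(0,4)->(1,4) | p2:(0,0)->(1,0)
Step 2: p0:(2,4)->(2,3) | p1:(1,4)->(2,4) | p2:(1,0)->(2,0)->EXIT
Step 3: p0:(2,3)->(2,2) | p1:(2,4)->(2,3) | p2:escaped
Step 4: p0:(2,2)->(2,1) | p1:(2,3)->(2,2) | p2:escaped
Step 5: p0:(2,1)->(2,0)->EXIT | p1:(2,2)->(2,1) | p2:escaped
Step 6: p0:escaped | p1:(2,1)->(2,0)->EXIT | p2:escaped
Exit steps: [5, 6, 2]
First to escape: p2 at step 2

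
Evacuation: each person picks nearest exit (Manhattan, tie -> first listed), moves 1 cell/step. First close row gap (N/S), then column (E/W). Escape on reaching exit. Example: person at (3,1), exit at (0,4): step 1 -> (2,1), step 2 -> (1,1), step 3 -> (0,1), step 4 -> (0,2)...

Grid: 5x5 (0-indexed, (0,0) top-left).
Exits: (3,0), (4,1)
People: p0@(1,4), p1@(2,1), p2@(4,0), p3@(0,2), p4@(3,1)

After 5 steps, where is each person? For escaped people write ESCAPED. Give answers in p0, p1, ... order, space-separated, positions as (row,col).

Step 1: p0:(1,4)->(2,4) | p1:(2,1)->(3,1) | p2:(4,0)->(3,0)->EXIT | p3:(0,2)->(1,2) | p4:(3,1)->(3,0)->EXIT
Step 2: p0:(2,4)->(3,4) | p1:(3,1)->(3,0)->EXIT | p2:escaped | p3:(1,2)->(2,2) | p4:escaped
Step 3: p0:(3,4)->(3,3) | p1:escaped | p2:escaped | p3:(2,2)->(3,2) | p4:escaped
Step 4: p0:(3,3)->(3,2) | p1:escaped | p2:escaped | p3:(3,2)->(3,1) | p4:escaped
Step 5: p0:(3,2)->(3,1) | p1:escaped | p2:escaped | p3:(3,1)->(3,0)->EXIT | p4:escaped

(3,1) ESCAPED ESCAPED ESCAPED ESCAPED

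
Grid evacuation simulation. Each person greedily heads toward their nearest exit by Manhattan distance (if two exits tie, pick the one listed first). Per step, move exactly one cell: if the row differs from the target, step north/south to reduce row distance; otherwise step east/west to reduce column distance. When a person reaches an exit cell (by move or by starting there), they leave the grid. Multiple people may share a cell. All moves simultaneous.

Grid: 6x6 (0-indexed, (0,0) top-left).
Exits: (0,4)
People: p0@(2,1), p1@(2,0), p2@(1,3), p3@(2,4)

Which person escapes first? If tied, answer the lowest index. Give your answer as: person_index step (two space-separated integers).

Step 1: p0:(2,1)->(1,1) | p1:(2,0)->(1,0) | p2:(1,3)->(0,3) | p3:(2,4)->(1,4)
Step 2: p0:(1,1)->(0,1) | p1:(1,0)->(0,0) | p2:(0,3)->(0,4)->EXIT | p3:(1,4)->(0,4)->EXIT
Step 3: p0:(0,1)->(0,2) | p1:(0,0)->(0,1) | p2:escaped | p3:escaped
Step 4: p0:(0,2)->(0,3) | p1:(0,1)->(0,2) | p2:escaped | p3:escaped
Step 5: p0:(0,3)->(0,4)->EXIT | p1:(0,2)->(0,3) | p2:escaped | p3:escaped
Step 6: p0:escaped | p1:(0,3)->(0,4)->EXIT | p2:escaped | p3:escaped
Exit steps: [5, 6, 2, 2]
First to escape: p2 at step 2

Answer: 2 2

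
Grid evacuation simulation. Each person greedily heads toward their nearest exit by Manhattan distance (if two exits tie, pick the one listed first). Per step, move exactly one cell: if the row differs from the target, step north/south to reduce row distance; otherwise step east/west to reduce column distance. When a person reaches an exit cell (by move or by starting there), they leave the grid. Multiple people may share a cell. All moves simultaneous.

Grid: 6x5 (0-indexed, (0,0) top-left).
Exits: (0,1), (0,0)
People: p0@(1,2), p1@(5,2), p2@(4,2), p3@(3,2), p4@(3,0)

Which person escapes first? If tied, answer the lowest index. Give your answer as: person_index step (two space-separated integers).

Answer: 0 2

Derivation:
Step 1: p0:(1,2)->(0,2) | p1:(5,2)->(4,2) | p2:(4,2)->(3,2) | p3:(3,2)->(2,2) | p4:(3,0)->(2,0)
Step 2: p0:(0,2)->(0,1)->EXIT | p1:(4,2)->(3,2) | p2:(3,2)->(2,2) | p3:(2,2)->(1,2) | p4:(2,0)->(1,0)
Step 3: p0:escaped | p1:(3,2)->(2,2) | p2:(2,2)->(1,2) | p3:(1,2)->(0,2) | p4:(1,0)->(0,0)->EXIT
Step 4: p0:escaped | p1:(2,2)->(1,2) | p2:(1,2)->(0,2) | p3:(0,2)->(0,1)->EXIT | p4:escaped
Step 5: p0:escaped | p1:(1,2)->(0,2) | p2:(0,2)->(0,1)->EXIT | p3:escaped | p4:escaped
Step 6: p0:escaped | p1:(0,2)->(0,1)->EXIT | p2:escaped | p3:escaped | p4:escaped
Exit steps: [2, 6, 5, 4, 3]
First to escape: p0 at step 2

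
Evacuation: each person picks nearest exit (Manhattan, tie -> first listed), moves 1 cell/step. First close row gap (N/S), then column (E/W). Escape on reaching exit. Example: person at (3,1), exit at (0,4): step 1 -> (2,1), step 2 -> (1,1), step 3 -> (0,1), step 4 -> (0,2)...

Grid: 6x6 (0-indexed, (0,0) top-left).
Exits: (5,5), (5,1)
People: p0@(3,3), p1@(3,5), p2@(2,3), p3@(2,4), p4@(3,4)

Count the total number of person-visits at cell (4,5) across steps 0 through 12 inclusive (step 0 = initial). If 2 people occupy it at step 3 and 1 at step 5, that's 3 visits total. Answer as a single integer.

Step 0: p0@(3,3) p1@(3,5) p2@(2,3) p3@(2,4) p4@(3,4) -> at (4,5): 0 [-], cum=0
Step 1: p0@(4,3) p1@(4,5) p2@(3,3) p3@(3,4) p4@(4,4) -> at (4,5): 1 [p1], cum=1
Step 2: p0@(5,3) p1@ESC p2@(4,3) p3@(4,4) p4@(5,4) -> at (4,5): 0 [-], cum=1
Step 3: p0@(5,4) p1@ESC p2@(5,3) p3@(5,4) p4@ESC -> at (4,5): 0 [-], cum=1
Step 4: p0@ESC p1@ESC p2@(5,4) p3@ESC p4@ESC -> at (4,5): 0 [-], cum=1
Step 5: p0@ESC p1@ESC p2@ESC p3@ESC p4@ESC -> at (4,5): 0 [-], cum=1
Total visits = 1

Answer: 1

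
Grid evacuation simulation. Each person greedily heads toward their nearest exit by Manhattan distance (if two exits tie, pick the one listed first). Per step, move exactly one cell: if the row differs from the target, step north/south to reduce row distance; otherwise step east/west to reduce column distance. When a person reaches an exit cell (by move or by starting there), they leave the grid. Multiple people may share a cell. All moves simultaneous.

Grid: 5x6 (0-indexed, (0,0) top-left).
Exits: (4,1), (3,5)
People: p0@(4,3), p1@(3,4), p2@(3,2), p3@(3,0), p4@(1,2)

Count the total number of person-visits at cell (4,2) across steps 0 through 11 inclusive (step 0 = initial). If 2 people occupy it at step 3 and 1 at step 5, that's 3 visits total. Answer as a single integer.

Step 0: p0@(4,3) p1@(3,4) p2@(3,2) p3@(3,0) p4@(1,2) -> at (4,2): 0 [-], cum=0
Step 1: p0@(4,2) p1@ESC p2@(4,2) p3@(4,0) p4@(2,2) -> at (4,2): 2 [p0,p2], cum=2
Step 2: p0@ESC p1@ESC p2@ESC p3@ESC p4@(3,2) -> at (4,2): 0 [-], cum=2
Step 3: p0@ESC p1@ESC p2@ESC p3@ESC p4@(4,2) -> at (4,2): 1 [p4], cum=3
Step 4: p0@ESC p1@ESC p2@ESC p3@ESC p4@ESC -> at (4,2): 0 [-], cum=3
Total visits = 3

Answer: 3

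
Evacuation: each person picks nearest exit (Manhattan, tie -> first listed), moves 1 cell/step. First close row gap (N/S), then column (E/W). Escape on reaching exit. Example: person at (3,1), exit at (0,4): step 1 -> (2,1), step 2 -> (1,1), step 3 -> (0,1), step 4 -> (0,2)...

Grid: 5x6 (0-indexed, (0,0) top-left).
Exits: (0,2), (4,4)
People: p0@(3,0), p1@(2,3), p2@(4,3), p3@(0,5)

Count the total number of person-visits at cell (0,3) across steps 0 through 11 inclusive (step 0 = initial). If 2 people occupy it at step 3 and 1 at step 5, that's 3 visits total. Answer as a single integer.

Answer: 2

Derivation:
Step 0: p0@(3,0) p1@(2,3) p2@(4,3) p3@(0,5) -> at (0,3): 0 [-], cum=0
Step 1: p0@(2,0) p1@(1,3) p2@ESC p3@(0,4) -> at (0,3): 0 [-], cum=0
Step 2: p0@(1,0) p1@(0,3) p2@ESC p3@(0,3) -> at (0,3): 2 [p1,p3], cum=2
Step 3: p0@(0,0) p1@ESC p2@ESC p3@ESC -> at (0,3): 0 [-], cum=2
Step 4: p0@(0,1) p1@ESC p2@ESC p3@ESC -> at (0,3): 0 [-], cum=2
Step 5: p0@ESC p1@ESC p2@ESC p3@ESC -> at (0,3): 0 [-], cum=2
Total visits = 2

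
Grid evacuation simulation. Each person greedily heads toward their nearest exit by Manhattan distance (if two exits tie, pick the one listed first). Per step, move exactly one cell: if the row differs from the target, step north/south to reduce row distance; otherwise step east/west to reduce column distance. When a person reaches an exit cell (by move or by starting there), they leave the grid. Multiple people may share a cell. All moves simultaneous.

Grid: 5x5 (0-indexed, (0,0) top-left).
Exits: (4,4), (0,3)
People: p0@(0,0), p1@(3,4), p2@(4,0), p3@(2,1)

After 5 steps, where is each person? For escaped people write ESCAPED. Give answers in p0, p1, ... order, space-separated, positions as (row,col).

Step 1: p0:(0,0)->(0,1) | p1:(3,4)->(4,4)->EXIT | p2:(4,0)->(4,1) | p3:(2,1)->(1,1)
Step 2: p0:(0,1)->(0,2) | p1:escaped | p2:(4,1)->(4,2) | p3:(1,1)->(0,1)
Step 3: p0:(0,2)->(0,3)->EXIT | p1:escaped | p2:(4,2)->(4,3) | p3:(0,1)->(0,2)
Step 4: p0:escaped | p1:escaped | p2:(4,3)->(4,4)->EXIT | p3:(0,2)->(0,3)->EXIT

ESCAPED ESCAPED ESCAPED ESCAPED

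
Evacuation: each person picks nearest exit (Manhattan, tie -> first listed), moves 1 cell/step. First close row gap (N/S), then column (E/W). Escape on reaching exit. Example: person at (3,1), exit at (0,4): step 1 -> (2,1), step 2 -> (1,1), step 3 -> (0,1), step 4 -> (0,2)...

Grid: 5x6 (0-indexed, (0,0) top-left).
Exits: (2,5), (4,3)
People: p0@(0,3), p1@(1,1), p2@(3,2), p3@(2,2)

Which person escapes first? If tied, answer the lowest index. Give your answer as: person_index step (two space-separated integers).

Step 1: p0:(0,3)->(1,3) | p1:(1,1)->(2,1) | p2:(3,2)->(4,2) | p3:(2,2)->(2,3)
Step 2: p0:(1,3)->(2,3) | p1:(2,1)->(2,2) | p2:(4,2)->(4,3)->EXIT | p3:(2,3)->(2,4)
Step 3: p0:(2,3)->(2,4) | p1:(2,2)->(2,3) | p2:escaped | p3:(2,4)->(2,5)->EXIT
Step 4: p0:(2,4)->(2,5)->EXIT | p1:(2,3)->(2,4) | p2:escaped | p3:escaped
Step 5: p0:escaped | p1:(2,4)->(2,5)->EXIT | p2:escaped | p3:escaped
Exit steps: [4, 5, 2, 3]
First to escape: p2 at step 2

Answer: 2 2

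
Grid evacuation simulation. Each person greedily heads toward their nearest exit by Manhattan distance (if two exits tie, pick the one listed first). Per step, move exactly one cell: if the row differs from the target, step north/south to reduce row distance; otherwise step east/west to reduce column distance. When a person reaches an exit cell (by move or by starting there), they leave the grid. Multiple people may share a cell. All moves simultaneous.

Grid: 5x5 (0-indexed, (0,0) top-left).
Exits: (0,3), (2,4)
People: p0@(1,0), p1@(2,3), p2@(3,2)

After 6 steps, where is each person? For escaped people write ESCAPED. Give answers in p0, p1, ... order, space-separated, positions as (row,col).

Step 1: p0:(1,0)->(0,0) | p1:(2,3)->(2,4)->EXIT | p2:(3,2)->(2,2)
Step 2: p0:(0,0)->(0,1) | p1:escaped | p2:(2,2)->(2,3)
Step 3: p0:(0,1)->(0,2) | p1:escaped | p2:(2,3)->(2,4)->EXIT
Step 4: p0:(0,2)->(0,3)->EXIT | p1:escaped | p2:escaped

ESCAPED ESCAPED ESCAPED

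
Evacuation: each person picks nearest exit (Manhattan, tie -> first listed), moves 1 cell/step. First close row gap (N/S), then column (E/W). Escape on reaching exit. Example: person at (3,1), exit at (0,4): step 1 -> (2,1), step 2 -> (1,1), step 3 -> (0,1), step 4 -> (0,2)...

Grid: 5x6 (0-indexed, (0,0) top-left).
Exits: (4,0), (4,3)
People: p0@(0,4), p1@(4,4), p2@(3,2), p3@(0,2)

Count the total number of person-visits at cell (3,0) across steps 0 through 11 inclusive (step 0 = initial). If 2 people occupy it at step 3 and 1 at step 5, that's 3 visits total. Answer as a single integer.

Answer: 0

Derivation:
Step 0: p0@(0,4) p1@(4,4) p2@(3,2) p3@(0,2) -> at (3,0): 0 [-], cum=0
Step 1: p0@(1,4) p1@ESC p2@(4,2) p3@(1,2) -> at (3,0): 0 [-], cum=0
Step 2: p0@(2,4) p1@ESC p2@ESC p3@(2,2) -> at (3,0): 0 [-], cum=0
Step 3: p0@(3,4) p1@ESC p2@ESC p3@(3,2) -> at (3,0): 0 [-], cum=0
Step 4: p0@(4,4) p1@ESC p2@ESC p3@(4,2) -> at (3,0): 0 [-], cum=0
Step 5: p0@ESC p1@ESC p2@ESC p3@ESC -> at (3,0): 0 [-], cum=0
Total visits = 0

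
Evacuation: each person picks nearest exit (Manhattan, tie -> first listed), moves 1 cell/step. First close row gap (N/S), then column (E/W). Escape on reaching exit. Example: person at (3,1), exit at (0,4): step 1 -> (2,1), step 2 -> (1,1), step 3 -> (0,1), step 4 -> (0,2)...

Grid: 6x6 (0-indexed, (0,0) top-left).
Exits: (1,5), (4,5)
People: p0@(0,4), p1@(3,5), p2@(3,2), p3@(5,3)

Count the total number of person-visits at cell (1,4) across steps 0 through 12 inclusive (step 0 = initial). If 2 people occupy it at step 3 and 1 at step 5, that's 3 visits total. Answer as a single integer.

Answer: 1

Derivation:
Step 0: p0@(0,4) p1@(3,5) p2@(3,2) p3@(5,3) -> at (1,4): 0 [-], cum=0
Step 1: p0@(1,4) p1@ESC p2@(4,2) p3@(4,3) -> at (1,4): 1 [p0], cum=1
Step 2: p0@ESC p1@ESC p2@(4,3) p3@(4,4) -> at (1,4): 0 [-], cum=1
Step 3: p0@ESC p1@ESC p2@(4,4) p3@ESC -> at (1,4): 0 [-], cum=1
Step 4: p0@ESC p1@ESC p2@ESC p3@ESC -> at (1,4): 0 [-], cum=1
Total visits = 1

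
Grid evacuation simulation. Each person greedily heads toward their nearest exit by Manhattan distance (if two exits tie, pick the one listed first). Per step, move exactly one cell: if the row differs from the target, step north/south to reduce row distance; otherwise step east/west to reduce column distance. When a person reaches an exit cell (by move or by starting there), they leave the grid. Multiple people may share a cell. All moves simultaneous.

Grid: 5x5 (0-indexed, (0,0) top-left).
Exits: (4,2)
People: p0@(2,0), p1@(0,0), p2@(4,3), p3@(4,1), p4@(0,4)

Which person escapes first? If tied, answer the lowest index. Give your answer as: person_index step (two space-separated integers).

Answer: 2 1

Derivation:
Step 1: p0:(2,0)->(3,0) | p1:(0,0)->(1,0) | p2:(4,3)->(4,2)->EXIT | p3:(4,1)->(4,2)->EXIT | p4:(0,4)->(1,4)
Step 2: p0:(3,0)->(4,0) | p1:(1,0)->(2,0) | p2:escaped | p3:escaped | p4:(1,4)->(2,4)
Step 3: p0:(4,0)->(4,1) | p1:(2,0)->(3,0) | p2:escaped | p3:escaped | p4:(2,4)->(3,4)
Step 4: p0:(4,1)->(4,2)->EXIT | p1:(3,0)->(4,0) | p2:escaped | p3:escaped | p4:(3,4)->(4,4)
Step 5: p0:escaped | p1:(4,0)->(4,1) | p2:escaped | p3:escaped | p4:(4,4)->(4,3)
Step 6: p0:escaped | p1:(4,1)->(4,2)->EXIT | p2:escaped | p3:escaped | p4:(4,3)->(4,2)->EXIT
Exit steps: [4, 6, 1, 1, 6]
First to escape: p2 at step 1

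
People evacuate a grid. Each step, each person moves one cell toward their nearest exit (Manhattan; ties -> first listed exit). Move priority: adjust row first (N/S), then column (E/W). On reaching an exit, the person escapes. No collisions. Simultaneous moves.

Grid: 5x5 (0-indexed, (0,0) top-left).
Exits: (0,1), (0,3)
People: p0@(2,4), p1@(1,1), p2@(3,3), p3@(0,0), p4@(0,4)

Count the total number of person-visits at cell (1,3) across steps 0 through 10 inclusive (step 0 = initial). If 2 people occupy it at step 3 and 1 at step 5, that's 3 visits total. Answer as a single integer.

Answer: 1

Derivation:
Step 0: p0@(2,4) p1@(1,1) p2@(3,3) p3@(0,0) p4@(0,4) -> at (1,3): 0 [-], cum=0
Step 1: p0@(1,4) p1@ESC p2@(2,3) p3@ESC p4@ESC -> at (1,3): 0 [-], cum=0
Step 2: p0@(0,4) p1@ESC p2@(1,3) p3@ESC p4@ESC -> at (1,3): 1 [p2], cum=1
Step 3: p0@ESC p1@ESC p2@ESC p3@ESC p4@ESC -> at (1,3): 0 [-], cum=1
Total visits = 1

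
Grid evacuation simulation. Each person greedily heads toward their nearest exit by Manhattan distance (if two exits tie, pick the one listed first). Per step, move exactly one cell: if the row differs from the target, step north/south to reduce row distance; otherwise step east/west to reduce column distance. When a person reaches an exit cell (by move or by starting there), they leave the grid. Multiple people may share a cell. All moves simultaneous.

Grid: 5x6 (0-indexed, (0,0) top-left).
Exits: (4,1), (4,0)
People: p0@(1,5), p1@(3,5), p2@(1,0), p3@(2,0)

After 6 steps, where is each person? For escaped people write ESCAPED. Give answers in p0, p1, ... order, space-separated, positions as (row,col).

Step 1: p0:(1,5)->(2,5) | p1:(3,5)->(4,5) | p2:(1,0)->(2,0) | p3:(2,0)->(3,0)
Step 2: p0:(2,5)->(3,5) | p1:(4,5)->(4,4) | p2:(2,0)->(3,0) | p3:(3,0)->(4,0)->EXIT
Step 3: p0:(3,5)->(4,5) | p1:(4,4)->(4,3) | p2:(3,0)->(4,0)->EXIT | p3:escaped
Step 4: p0:(4,5)->(4,4) | p1:(4,3)->(4,2) | p2:escaped | p3:escaped
Step 5: p0:(4,4)->(4,3) | p1:(4,2)->(4,1)->EXIT | p2:escaped | p3:escaped
Step 6: p0:(4,3)->(4,2) | p1:escaped | p2:escaped | p3:escaped

(4,2) ESCAPED ESCAPED ESCAPED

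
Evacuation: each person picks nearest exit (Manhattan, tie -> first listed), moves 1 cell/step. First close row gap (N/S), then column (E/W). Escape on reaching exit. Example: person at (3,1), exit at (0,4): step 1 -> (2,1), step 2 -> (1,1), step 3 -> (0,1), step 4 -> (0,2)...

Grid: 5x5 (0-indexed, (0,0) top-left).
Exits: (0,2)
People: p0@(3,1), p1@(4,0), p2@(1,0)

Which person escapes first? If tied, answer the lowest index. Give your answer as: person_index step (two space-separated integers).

Step 1: p0:(3,1)->(2,1) | p1:(4,0)->(3,0) | p2:(1,0)->(0,0)
Step 2: p0:(2,1)->(1,1) | p1:(3,0)->(2,0) | p2:(0,0)->(0,1)
Step 3: p0:(1,1)->(0,1) | p1:(2,0)->(1,0) | p2:(0,1)->(0,2)->EXIT
Step 4: p0:(0,1)->(0,2)->EXIT | p1:(1,0)->(0,0) | p2:escaped
Step 5: p0:escaped | p1:(0,0)->(0,1) | p2:escaped
Step 6: p0:escaped | p1:(0,1)->(0,2)->EXIT | p2:escaped
Exit steps: [4, 6, 3]
First to escape: p2 at step 3

Answer: 2 3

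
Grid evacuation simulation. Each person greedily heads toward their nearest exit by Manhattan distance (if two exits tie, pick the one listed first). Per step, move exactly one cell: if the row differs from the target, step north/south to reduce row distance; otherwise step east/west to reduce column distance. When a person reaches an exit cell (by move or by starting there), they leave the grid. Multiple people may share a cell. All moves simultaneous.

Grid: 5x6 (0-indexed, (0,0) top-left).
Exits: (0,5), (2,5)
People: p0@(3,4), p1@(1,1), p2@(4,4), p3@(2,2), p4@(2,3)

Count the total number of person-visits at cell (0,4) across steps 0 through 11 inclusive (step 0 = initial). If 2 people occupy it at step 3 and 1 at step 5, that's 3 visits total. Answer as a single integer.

Step 0: p0@(3,4) p1@(1,1) p2@(4,4) p3@(2,2) p4@(2,3) -> at (0,4): 0 [-], cum=0
Step 1: p0@(2,4) p1@(0,1) p2@(3,4) p3@(2,3) p4@(2,4) -> at (0,4): 0 [-], cum=0
Step 2: p0@ESC p1@(0,2) p2@(2,4) p3@(2,4) p4@ESC -> at (0,4): 0 [-], cum=0
Step 3: p0@ESC p1@(0,3) p2@ESC p3@ESC p4@ESC -> at (0,4): 0 [-], cum=0
Step 4: p0@ESC p1@(0,4) p2@ESC p3@ESC p4@ESC -> at (0,4): 1 [p1], cum=1
Step 5: p0@ESC p1@ESC p2@ESC p3@ESC p4@ESC -> at (0,4): 0 [-], cum=1
Total visits = 1

Answer: 1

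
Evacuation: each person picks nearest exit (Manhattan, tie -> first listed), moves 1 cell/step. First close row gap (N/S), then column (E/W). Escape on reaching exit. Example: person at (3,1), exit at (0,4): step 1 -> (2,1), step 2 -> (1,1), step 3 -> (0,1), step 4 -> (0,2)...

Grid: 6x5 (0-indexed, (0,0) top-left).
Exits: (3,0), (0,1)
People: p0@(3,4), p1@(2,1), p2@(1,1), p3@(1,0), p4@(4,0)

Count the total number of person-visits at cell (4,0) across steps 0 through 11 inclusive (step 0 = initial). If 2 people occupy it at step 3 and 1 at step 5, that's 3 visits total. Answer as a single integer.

Step 0: p0@(3,4) p1@(2,1) p2@(1,1) p3@(1,0) p4@(4,0) -> at (4,0): 1 [p4], cum=1
Step 1: p0@(3,3) p1@(3,1) p2@ESC p3@(2,0) p4@ESC -> at (4,0): 0 [-], cum=1
Step 2: p0@(3,2) p1@ESC p2@ESC p3@ESC p4@ESC -> at (4,0): 0 [-], cum=1
Step 3: p0@(3,1) p1@ESC p2@ESC p3@ESC p4@ESC -> at (4,0): 0 [-], cum=1
Step 4: p0@ESC p1@ESC p2@ESC p3@ESC p4@ESC -> at (4,0): 0 [-], cum=1
Total visits = 1

Answer: 1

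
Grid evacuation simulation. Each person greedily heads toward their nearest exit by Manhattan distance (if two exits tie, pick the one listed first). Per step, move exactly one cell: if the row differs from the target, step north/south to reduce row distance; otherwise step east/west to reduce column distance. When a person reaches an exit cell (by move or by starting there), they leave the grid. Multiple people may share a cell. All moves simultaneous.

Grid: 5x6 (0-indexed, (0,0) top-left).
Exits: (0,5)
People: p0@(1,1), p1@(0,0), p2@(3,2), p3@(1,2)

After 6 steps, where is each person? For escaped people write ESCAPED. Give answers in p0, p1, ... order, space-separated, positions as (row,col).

Step 1: p0:(1,1)->(0,1) | p1:(0,0)->(0,1) | p2:(3,2)->(2,2) | p3:(1,2)->(0,2)
Step 2: p0:(0,1)->(0,2) | p1:(0,1)->(0,2) | p2:(2,2)->(1,2) | p3:(0,2)->(0,3)
Step 3: p0:(0,2)->(0,3) | p1:(0,2)->(0,3) | p2:(1,2)->(0,2) | p3:(0,3)->(0,4)
Step 4: p0:(0,3)->(0,4) | p1:(0,3)->(0,4) | p2:(0,2)->(0,3) | p3:(0,4)->(0,5)->EXIT
Step 5: p0:(0,4)->(0,5)->EXIT | p1:(0,4)->(0,5)->EXIT | p2:(0,3)->(0,4) | p3:escaped
Step 6: p0:escaped | p1:escaped | p2:(0,4)->(0,5)->EXIT | p3:escaped

ESCAPED ESCAPED ESCAPED ESCAPED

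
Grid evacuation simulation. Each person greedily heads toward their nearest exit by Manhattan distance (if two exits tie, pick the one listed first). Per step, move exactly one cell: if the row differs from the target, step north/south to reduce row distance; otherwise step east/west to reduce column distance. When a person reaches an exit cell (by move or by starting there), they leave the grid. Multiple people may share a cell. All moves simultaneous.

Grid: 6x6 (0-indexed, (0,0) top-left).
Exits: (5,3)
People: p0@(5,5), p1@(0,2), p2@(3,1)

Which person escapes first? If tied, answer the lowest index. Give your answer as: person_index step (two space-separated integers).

Step 1: p0:(5,5)->(5,4) | p1:(0,2)->(1,2) | p2:(3,1)->(4,1)
Step 2: p0:(5,4)->(5,3)->EXIT | p1:(1,2)->(2,2) | p2:(4,1)->(5,1)
Step 3: p0:escaped | p1:(2,2)->(3,2) | p2:(5,1)->(5,2)
Step 4: p0:escaped | p1:(3,2)->(4,2) | p2:(5,2)->(5,3)->EXIT
Step 5: p0:escaped | p1:(4,2)->(5,2) | p2:escaped
Step 6: p0:escaped | p1:(5,2)->(5,3)->EXIT | p2:escaped
Exit steps: [2, 6, 4]
First to escape: p0 at step 2

Answer: 0 2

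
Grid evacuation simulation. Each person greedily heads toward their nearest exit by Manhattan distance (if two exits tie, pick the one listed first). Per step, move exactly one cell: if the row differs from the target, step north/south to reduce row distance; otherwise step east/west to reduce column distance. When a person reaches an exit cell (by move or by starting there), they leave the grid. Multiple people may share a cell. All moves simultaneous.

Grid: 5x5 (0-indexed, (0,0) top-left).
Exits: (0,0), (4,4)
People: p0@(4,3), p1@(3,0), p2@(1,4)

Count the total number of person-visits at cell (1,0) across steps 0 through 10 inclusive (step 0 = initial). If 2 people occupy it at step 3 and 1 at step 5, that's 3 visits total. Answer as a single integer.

Step 0: p0@(4,3) p1@(3,0) p2@(1,4) -> at (1,0): 0 [-], cum=0
Step 1: p0@ESC p1@(2,0) p2@(2,4) -> at (1,0): 0 [-], cum=0
Step 2: p0@ESC p1@(1,0) p2@(3,4) -> at (1,0): 1 [p1], cum=1
Step 3: p0@ESC p1@ESC p2@ESC -> at (1,0): 0 [-], cum=1
Total visits = 1

Answer: 1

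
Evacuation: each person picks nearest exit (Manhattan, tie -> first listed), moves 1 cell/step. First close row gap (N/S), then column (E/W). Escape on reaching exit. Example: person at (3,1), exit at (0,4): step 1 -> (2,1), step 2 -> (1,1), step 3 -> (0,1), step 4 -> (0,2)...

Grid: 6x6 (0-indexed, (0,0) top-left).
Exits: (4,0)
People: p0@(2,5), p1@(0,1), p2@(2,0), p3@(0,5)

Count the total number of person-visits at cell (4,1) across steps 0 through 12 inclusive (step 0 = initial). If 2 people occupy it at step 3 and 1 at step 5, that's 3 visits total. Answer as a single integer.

Step 0: p0@(2,5) p1@(0,1) p2@(2,0) p3@(0,5) -> at (4,1): 0 [-], cum=0
Step 1: p0@(3,5) p1@(1,1) p2@(3,0) p3@(1,5) -> at (4,1): 0 [-], cum=0
Step 2: p0@(4,5) p1@(2,1) p2@ESC p3@(2,5) -> at (4,1): 0 [-], cum=0
Step 3: p0@(4,4) p1@(3,1) p2@ESC p3@(3,5) -> at (4,1): 0 [-], cum=0
Step 4: p0@(4,3) p1@(4,1) p2@ESC p3@(4,5) -> at (4,1): 1 [p1], cum=1
Step 5: p0@(4,2) p1@ESC p2@ESC p3@(4,4) -> at (4,1): 0 [-], cum=1
Step 6: p0@(4,1) p1@ESC p2@ESC p3@(4,3) -> at (4,1): 1 [p0], cum=2
Step 7: p0@ESC p1@ESC p2@ESC p3@(4,2) -> at (4,1): 0 [-], cum=2
Step 8: p0@ESC p1@ESC p2@ESC p3@(4,1) -> at (4,1): 1 [p3], cum=3
Step 9: p0@ESC p1@ESC p2@ESC p3@ESC -> at (4,1): 0 [-], cum=3
Total visits = 3

Answer: 3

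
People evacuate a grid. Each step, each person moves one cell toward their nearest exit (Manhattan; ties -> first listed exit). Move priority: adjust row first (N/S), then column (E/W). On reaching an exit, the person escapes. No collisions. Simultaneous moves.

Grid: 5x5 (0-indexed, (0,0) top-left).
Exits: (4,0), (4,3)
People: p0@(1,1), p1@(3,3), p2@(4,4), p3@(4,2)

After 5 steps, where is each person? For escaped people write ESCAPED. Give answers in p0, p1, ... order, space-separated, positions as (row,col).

Step 1: p0:(1,1)->(2,1) | p1:(3,3)->(4,3)->EXIT | p2:(4,4)->(4,3)->EXIT | p3:(4,2)->(4,3)->EXIT
Step 2: p0:(2,1)->(3,1) | p1:escaped | p2:escaped | p3:escaped
Step 3: p0:(3,1)->(4,1) | p1:escaped | p2:escaped | p3:escaped
Step 4: p0:(4,1)->(4,0)->EXIT | p1:escaped | p2:escaped | p3:escaped

ESCAPED ESCAPED ESCAPED ESCAPED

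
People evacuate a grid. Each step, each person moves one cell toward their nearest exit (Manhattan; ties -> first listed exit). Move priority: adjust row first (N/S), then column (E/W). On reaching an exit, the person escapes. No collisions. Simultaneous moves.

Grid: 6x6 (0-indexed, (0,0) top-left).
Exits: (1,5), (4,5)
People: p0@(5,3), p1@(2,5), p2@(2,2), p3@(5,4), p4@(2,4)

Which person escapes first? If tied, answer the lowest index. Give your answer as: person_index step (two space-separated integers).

Step 1: p0:(5,3)->(4,3) | p1:(2,5)->(1,5)->EXIT | p2:(2,2)->(1,2) | p3:(5,4)->(4,4) | p4:(2,4)->(1,4)
Step 2: p0:(4,3)->(4,4) | p1:escaped | p2:(1,2)->(1,3) | p3:(4,4)->(4,5)->EXIT | p4:(1,4)->(1,5)->EXIT
Step 3: p0:(4,4)->(4,5)->EXIT | p1:escaped | p2:(1,3)->(1,4) | p3:escaped | p4:escaped
Step 4: p0:escaped | p1:escaped | p2:(1,4)->(1,5)->EXIT | p3:escaped | p4:escaped
Exit steps: [3, 1, 4, 2, 2]
First to escape: p1 at step 1

Answer: 1 1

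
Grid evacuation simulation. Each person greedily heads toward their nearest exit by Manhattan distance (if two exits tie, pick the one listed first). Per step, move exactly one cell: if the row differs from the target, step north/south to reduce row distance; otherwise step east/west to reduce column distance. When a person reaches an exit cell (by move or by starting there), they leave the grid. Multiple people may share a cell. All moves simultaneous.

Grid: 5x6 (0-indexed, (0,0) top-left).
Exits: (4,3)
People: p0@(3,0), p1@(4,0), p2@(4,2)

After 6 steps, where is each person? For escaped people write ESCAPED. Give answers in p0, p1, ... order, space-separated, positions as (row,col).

Step 1: p0:(3,0)->(4,0) | p1:(4,0)->(4,1) | p2:(4,2)->(4,3)->EXIT
Step 2: p0:(4,0)->(4,1) | p1:(4,1)->(4,2) | p2:escaped
Step 3: p0:(4,1)->(4,2) | p1:(4,2)->(4,3)->EXIT | p2:escaped
Step 4: p0:(4,2)->(4,3)->EXIT | p1:escaped | p2:escaped

ESCAPED ESCAPED ESCAPED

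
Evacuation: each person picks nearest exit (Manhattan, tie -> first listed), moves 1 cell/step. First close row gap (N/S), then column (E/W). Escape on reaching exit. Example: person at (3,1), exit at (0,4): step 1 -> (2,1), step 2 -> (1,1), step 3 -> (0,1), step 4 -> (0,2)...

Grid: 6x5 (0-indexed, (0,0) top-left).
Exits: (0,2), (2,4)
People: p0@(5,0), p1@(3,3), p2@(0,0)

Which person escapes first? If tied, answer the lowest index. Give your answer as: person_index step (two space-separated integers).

Answer: 1 2

Derivation:
Step 1: p0:(5,0)->(4,0) | p1:(3,3)->(2,3) | p2:(0,0)->(0,1)
Step 2: p0:(4,0)->(3,0) | p1:(2,3)->(2,4)->EXIT | p2:(0,1)->(0,2)->EXIT
Step 3: p0:(3,0)->(2,0) | p1:escaped | p2:escaped
Step 4: p0:(2,0)->(1,0) | p1:escaped | p2:escaped
Step 5: p0:(1,0)->(0,0) | p1:escaped | p2:escaped
Step 6: p0:(0,0)->(0,1) | p1:escaped | p2:escaped
Step 7: p0:(0,1)->(0,2)->EXIT | p1:escaped | p2:escaped
Exit steps: [7, 2, 2]
First to escape: p1 at step 2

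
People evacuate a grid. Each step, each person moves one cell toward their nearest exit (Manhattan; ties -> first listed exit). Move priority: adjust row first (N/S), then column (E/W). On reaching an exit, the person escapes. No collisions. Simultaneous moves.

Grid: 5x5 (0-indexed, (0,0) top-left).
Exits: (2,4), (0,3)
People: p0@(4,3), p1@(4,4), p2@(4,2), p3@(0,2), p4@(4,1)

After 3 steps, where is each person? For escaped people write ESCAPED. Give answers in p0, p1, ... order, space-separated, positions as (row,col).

Step 1: p0:(4,3)->(3,3) | p1:(4,4)->(3,4) | p2:(4,2)->(3,2) | p3:(0,2)->(0,3)->EXIT | p4:(4,1)->(3,1)
Step 2: p0:(3,3)->(2,3) | p1:(3,4)->(2,4)->EXIT | p2:(3,2)->(2,2) | p3:escaped | p4:(3,1)->(2,1)
Step 3: p0:(2,3)->(2,4)->EXIT | p1:escaped | p2:(2,2)->(2,3) | p3:escaped | p4:(2,1)->(2,2)

ESCAPED ESCAPED (2,3) ESCAPED (2,2)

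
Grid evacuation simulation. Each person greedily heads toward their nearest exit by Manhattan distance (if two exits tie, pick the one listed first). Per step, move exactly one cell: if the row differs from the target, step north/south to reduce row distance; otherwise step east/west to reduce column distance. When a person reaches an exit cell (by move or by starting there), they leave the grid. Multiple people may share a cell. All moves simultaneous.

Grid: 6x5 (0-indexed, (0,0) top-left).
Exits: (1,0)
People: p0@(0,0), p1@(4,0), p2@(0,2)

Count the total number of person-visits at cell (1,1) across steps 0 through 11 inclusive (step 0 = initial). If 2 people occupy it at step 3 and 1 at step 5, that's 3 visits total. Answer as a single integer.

Step 0: p0@(0,0) p1@(4,0) p2@(0,2) -> at (1,1): 0 [-], cum=0
Step 1: p0@ESC p1@(3,0) p2@(1,2) -> at (1,1): 0 [-], cum=0
Step 2: p0@ESC p1@(2,0) p2@(1,1) -> at (1,1): 1 [p2], cum=1
Step 3: p0@ESC p1@ESC p2@ESC -> at (1,1): 0 [-], cum=1
Total visits = 1

Answer: 1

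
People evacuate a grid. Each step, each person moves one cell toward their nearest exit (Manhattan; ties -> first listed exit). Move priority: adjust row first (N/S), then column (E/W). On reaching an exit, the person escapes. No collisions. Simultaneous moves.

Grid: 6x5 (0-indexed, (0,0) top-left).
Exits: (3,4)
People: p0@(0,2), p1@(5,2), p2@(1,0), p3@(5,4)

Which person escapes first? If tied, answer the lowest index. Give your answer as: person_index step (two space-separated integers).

Answer: 3 2

Derivation:
Step 1: p0:(0,2)->(1,2) | p1:(5,2)->(4,2) | p2:(1,0)->(2,0) | p3:(5,4)->(4,4)
Step 2: p0:(1,2)->(2,2) | p1:(4,2)->(3,2) | p2:(2,0)->(3,0) | p3:(4,4)->(3,4)->EXIT
Step 3: p0:(2,2)->(3,2) | p1:(3,2)->(3,3) | p2:(3,0)->(3,1) | p3:escaped
Step 4: p0:(3,2)->(3,3) | p1:(3,3)->(3,4)->EXIT | p2:(3,1)->(3,2) | p3:escaped
Step 5: p0:(3,3)->(3,4)->EXIT | p1:escaped | p2:(3,2)->(3,3) | p3:escaped
Step 6: p0:escaped | p1:escaped | p2:(3,3)->(3,4)->EXIT | p3:escaped
Exit steps: [5, 4, 6, 2]
First to escape: p3 at step 2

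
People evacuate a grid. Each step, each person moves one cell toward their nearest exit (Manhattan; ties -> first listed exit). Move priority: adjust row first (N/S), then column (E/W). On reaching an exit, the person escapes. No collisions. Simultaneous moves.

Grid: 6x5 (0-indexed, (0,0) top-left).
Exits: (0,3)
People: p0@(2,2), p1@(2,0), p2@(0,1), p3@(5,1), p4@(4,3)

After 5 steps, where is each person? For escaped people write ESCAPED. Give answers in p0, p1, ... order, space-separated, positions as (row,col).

Step 1: p0:(2,2)->(1,2) | p1:(2,0)->(1,0) | p2:(0,1)->(0,2) | p3:(5,1)->(4,1) | p4:(4,3)->(3,3)
Step 2: p0:(1,2)->(0,2) | p1:(1,0)->(0,0) | p2:(0,2)->(0,3)->EXIT | p3:(4,1)->(3,1) | p4:(3,3)->(2,3)
Step 3: p0:(0,2)->(0,3)->EXIT | p1:(0,0)->(0,1) | p2:escaped | p3:(3,1)->(2,1) | p4:(2,3)->(1,3)
Step 4: p0:escaped | p1:(0,1)->(0,2) | p2:escaped | p3:(2,1)->(1,1) | p4:(1,3)->(0,3)->EXIT
Step 5: p0:escaped | p1:(0,2)->(0,3)->EXIT | p2:escaped | p3:(1,1)->(0,1) | p4:escaped

ESCAPED ESCAPED ESCAPED (0,1) ESCAPED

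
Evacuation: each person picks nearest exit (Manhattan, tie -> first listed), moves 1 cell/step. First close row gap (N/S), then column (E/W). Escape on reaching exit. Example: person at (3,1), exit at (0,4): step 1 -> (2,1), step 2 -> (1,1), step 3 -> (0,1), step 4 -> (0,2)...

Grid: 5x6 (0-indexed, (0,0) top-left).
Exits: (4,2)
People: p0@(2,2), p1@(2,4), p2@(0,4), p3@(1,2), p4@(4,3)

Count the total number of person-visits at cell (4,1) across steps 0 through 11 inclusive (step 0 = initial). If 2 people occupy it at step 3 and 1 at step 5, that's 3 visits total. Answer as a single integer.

Answer: 0

Derivation:
Step 0: p0@(2,2) p1@(2,4) p2@(0,4) p3@(1,2) p4@(4,3) -> at (4,1): 0 [-], cum=0
Step 1: p0@(3,2) p1@(3,4) p2@(1,4) p3@(2,2) p4@ESC -> at (4,1): 0 [-], cum=0
Step 2: p0@ESC p1@(4,4) p2@(2,4) p3@(3,2) p4@ESC -> at (4,1): 0 [-], cum=0
Step 3: p0@ESC p1@(4,3) p2@(3,4) p3@ESC p4@ESC -> at (4,1): 0 [-], cum=0
Step 4: p0@ESC p1@ESC p2@(4,4) p3@ESC p4@ESC -> at (4,1): 0 [-], cum=0
Step 5: p0@ESC p1@ESC p2@(4,3) p3@ESC p4@ESC -> at (4,1): 0 [-], cum=0
Step 6: p0@ESC p1@ESC p2@ESC p3@ESC p4@ESC -> at (4,1): 0 [-], cum=0
Total visits = 0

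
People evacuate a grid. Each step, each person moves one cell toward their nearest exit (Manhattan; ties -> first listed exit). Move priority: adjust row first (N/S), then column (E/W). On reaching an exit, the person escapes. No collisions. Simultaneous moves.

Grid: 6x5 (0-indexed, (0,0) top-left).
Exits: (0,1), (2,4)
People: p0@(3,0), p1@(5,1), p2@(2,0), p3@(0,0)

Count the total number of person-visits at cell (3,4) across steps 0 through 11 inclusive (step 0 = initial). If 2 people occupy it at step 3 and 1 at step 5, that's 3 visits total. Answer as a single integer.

Answer: 0

Derivation:
Step 0: p0@(3,0) p1@(5,1) p2@(2,0) p3@(0,0) -> at (3,4): 0 [-], cum=0
Step 1: p0@(2,0) p1@(4,1) p2@(1,0) p3@ESC -> at (3,4): 0 [-], cum=0
Step 2: p0@(1,0) p1@(3,1) p2@(0,0) p3@ESC -> at (3,4): 0 [-], cum=0
Step 3: p0@(0,0) p1@(2,1) p2@ESC p3@ESC -> at (3,4): 0 [-], cum=0
Step 4: p0@ESC p1@(1,1) p2@ESC p3@ESC -> at (3,4): 0 [-], cum=0
Step 5: p0@ESC p1@ESC p2@ESC p3@ESC -> at (3,4): 0 [-], cum=0
Total visits = 0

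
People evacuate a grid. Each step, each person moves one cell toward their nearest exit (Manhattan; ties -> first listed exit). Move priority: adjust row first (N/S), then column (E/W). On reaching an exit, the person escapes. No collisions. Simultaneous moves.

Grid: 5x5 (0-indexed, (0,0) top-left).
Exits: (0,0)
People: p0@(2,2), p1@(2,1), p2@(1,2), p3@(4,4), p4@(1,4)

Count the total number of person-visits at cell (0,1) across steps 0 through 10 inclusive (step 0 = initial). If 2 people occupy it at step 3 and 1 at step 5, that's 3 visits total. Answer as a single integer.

Answer: 5

Derivation:
Step 0: p0@(2,2) p1@(2,1) p2@(1,2) p3@(4,4) p4@(1,4) -> at (0,1): 0 [-], cum=0
Step 1: p0@(1,2) p1@(1,1) p2@(0,2) p3@(3,4) p4@(0,4) -> at (0,1): 0 [-], cum=0
Step 2: p0@(0,2) p1@(0,1) p2@(0,1) p3@(2,4) p4@(0,3) -> at (0,1): 2 [p1,p2], cum=2
Step 3: p0@(0,1) p1@ESC p2@ESC p3@(1,4) p4@(0,2) -> at (0,1): 1 [p0], cum=3
Step 4: p0@ESC p1@ESC p2@ESC p3@(0,4) p4@(0,1) -> at (0,1): 1 [p4], cum=4
Step 5: p0@ESC p1@ESC p2@ESC p3@(0,3) p4@ESC -> at (0,1): 0 [-], cum=4
Step 6: p0@ESC p1@ESC p2@ESC p3@(0,2) p4@ESC -> at (0,1): 0 [-], cum=4
Step 7: p0@ESC p1@ESC p2@ESC p3@(0,1) p4@ESC -> at (0,1): 1 [p3], cum=5
Step 8: p0@ESC p1@ESC p2@ESC p3@ESC p4@ESC -> at (0,1): 0 [-], cum=5
Total visits = 5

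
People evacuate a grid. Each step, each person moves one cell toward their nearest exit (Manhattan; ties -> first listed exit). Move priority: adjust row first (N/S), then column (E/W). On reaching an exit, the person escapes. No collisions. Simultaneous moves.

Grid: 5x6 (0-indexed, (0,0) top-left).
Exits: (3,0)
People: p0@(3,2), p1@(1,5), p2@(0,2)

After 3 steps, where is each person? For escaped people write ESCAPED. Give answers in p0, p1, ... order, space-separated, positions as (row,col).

Step 1: p0:(3,2)->(3,1) | p1:(1,5)->(2,5) | p2:(0,2)->(1,2)
Step 2: p0:(3,1)->(3,0)->EXIT | p1:(2,5)->(3,5) | p2:(1,2)->(2,2)
Step 3: p0:escaped | p1:(3,5)->(3,4) | p2:(2,2)->(3,2)

ESCAPED (3,4) (3,2)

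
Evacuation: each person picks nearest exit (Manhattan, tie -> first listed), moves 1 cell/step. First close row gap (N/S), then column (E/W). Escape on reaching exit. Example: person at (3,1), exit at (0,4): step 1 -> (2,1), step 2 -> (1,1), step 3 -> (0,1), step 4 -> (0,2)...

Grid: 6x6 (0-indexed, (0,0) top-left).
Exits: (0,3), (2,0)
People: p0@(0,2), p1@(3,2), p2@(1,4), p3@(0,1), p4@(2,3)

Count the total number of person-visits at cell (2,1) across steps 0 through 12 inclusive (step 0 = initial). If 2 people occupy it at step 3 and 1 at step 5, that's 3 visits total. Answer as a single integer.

Answer: 1

Derivation:
Step 0: p0@(0,2) p1@(3,2) p2@(1,4) p3@(0,1) p4@(2,3) -> at (2,1): 0 [-], cum=0
Step 1: p0@ESC p1@(2,2) p2@(0,4) p3@(0,2) p4@(1,3) -> at (2,1): 0 [-], cum=0
Step 2: p0@ESC p1@(2,1) p2@ESC p3@ESC p4@ESC -> at (2,1): 1 [p1], cum=1
Step 3: p0@ESC p1@ESC p2@ESC p3@ESC p4@ESC -> at (2,1): 0 [-], cum=1
Total visits = 1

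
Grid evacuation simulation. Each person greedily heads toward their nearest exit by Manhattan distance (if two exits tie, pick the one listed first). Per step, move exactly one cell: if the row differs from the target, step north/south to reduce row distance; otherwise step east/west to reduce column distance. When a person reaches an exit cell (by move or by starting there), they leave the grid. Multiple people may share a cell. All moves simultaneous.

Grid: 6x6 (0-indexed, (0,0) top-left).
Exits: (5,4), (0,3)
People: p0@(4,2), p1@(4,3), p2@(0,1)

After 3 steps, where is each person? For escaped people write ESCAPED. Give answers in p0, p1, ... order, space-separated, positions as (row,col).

Step 1: p0:(4,2)->(5,2) | p1:(4,3)->(5,3) | p2:(0,1)->(0,2)
Step 2: p0:(5,2)->(5,3) | p1:(5,3)->(5,4)->EXIT | p2:(0,2)->(0,3)->EXIT
Step 3: p0:(5,3)->(5,4)->EXIT | p1:escaped | p2:escaped

ESCAPED ESCAPED ESCAPED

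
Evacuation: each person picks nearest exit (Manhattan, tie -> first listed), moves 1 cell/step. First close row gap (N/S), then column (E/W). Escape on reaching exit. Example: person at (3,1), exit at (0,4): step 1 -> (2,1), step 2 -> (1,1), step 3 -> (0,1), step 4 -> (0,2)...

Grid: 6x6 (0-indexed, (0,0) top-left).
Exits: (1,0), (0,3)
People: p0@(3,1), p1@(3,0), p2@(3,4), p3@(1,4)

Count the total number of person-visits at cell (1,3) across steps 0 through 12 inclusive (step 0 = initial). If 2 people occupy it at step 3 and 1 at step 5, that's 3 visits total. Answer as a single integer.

Step 0: p0@(3,1) p1@(3,0) p2@(3,4) p3@(1,4) -> at (1,3): 0 [-], cum=0
Step 1: p0@(2,1) p1@(2,0) p2@(2,4) p3@(0,4) -> at (1,3): 0 [-], cum=0
Step 2: p0@(1,1) p1@ESC p2@(1,4) p3@ESC -> at (1,3): 0 [-], cum=0
Step 3: p0@ESC p1@ESC p2@(0,4) p3@ESC -> at (1,3): 0 [-], cum=0
Step 4: p0@ESC p1@ESC p2@ESC p3@ESC -> at (1,3): 0 [-], cum=0
Total visits = 0

Answer: 0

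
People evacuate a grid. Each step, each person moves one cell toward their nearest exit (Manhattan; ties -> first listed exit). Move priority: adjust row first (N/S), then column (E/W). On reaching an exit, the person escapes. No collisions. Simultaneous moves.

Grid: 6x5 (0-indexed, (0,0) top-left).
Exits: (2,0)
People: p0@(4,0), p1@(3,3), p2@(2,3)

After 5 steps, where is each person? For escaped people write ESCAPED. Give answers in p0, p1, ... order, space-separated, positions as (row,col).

Step 1: p0:(4,0)->(3,0) | p1:(3,3)->(2,3) | p2:(2,3)->(2,2)
Step 2: p0:(3,0)->(2,0)->EXIT | p1:(2,3)->(2,2) | p2:(2,2)->(2,1)
Step 3: p0:escaped | p1:(2,2)->(2,1) | p2:(2,1)->(2,0)->EXIT
Step 4: p0:escaped | p1:(2,1)->(2,0)->EXIT | p2:escaped

ESCAPED ESCAPED ESCAPED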